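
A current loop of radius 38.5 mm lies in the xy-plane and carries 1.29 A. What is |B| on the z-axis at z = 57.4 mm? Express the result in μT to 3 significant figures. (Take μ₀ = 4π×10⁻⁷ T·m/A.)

B ≈ 3.64 μT

On the axis of a circular loop, B = μ₀IR² / [2(R²+z²)^(3/2)].
R² + z² = (0.0385)² + (0.0574)² = 0.004777 m², and (R²+z²)^(3/2) = 3.30×10⁻⁴ m³.
B = (4π×10⁻⁷ × 1.29 × 0.001482) / (2 × 3.30×10⁻⁴) = 3.64×10⁻⁶ T.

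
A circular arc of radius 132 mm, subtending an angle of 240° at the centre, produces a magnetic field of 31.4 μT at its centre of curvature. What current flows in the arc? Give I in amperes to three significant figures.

I ≈ 9.89 A

For a circular arc, B = μ₀Iφ/(4πR) with φ in radians; here φ = 4.189 rad.
So I = 4πRB/(μ₀φ) = 4π × 0.132 × 3.14×10⁻⁵ / (4π×10⁻⁷ × 4.189) = 9.89 A.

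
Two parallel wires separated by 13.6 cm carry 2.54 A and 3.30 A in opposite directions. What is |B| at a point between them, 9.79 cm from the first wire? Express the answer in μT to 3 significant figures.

Each long wire gives B = μ₀I/(2πd). Distances are d₁ = 0.0979 m and d₂ = 0.0381 m.
B₁ = 5.19×10⁻⁶ T, B₂ = 1.73×10⁻⁵ T.
Between antiparallel currents both contributions point the same way, so they add. B = B₁ + B₂ = 5.19×10⁻⁶ + 1.73×10⁻⁵ = 2.25×10⁻⁵ T.

B ≈ 22.5 μT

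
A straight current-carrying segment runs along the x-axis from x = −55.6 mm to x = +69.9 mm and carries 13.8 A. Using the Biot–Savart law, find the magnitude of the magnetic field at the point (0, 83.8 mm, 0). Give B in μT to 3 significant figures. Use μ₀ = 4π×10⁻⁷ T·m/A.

B ≈ 19.7 μT

For a finite straight segment, B = (μ₀I/4πd)(sinθ₁ + sinθ₂), where θ₁, θ₂ are the angles from the perpendicular to each end.
The perpendicular distance is d = 0.0838 m; the end-offsets along the wire are a = 0.0556 m and b = 0.0699 m.
sinθ₁ = 0.0556/√(0.0556²+0.0838²) = 0.5529; sinθ₂ = 0.0699/√(0.0699²+0.0838²) = 0.6405.
B = (4π×10⁻⁷ × 13.8) / (4π × 0.0838) × (0.5529 + 0.6405) = 1.97×10⁻⁵ T.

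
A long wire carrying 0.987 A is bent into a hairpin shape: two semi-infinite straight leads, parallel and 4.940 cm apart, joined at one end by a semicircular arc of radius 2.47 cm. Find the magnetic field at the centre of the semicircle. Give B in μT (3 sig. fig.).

B ≈ 20.5 μT

The semicircular arc contributes B_arc = μ₀I·π/(4πR) = μ₀I/(4R) = 1.26×10⁻⁵ T.
Each semi-infinite lead is at perpendicular distance R = 0.0247 m from the centre, with the perpendicular foot at its near end, so it contributes μ₀I/(4πR); both point the same way, together 7.99×10⁻⁶ T.
Arc and leads all point the same direction: B = 1.26×10⁻⁵ + 7.99×10⁻⁶ = 2.05×10⁻⁵ T.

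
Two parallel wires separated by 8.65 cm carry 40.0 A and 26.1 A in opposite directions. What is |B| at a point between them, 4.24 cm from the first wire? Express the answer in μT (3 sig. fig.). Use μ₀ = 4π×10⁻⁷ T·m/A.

B ≈ 307 μT

Each long wire gives B = μ₀I/(2πd). Distances are d₁ = 0.0424 m and d₂ = 0.0441 m.
B₁ = 1.89×10⁻⁴ T, B₂ = 1.18×10⁻⁴ T.
Between antiparallel currents both contributions point the same way, so they add. B = B₁ + B₂ = 1.89×10⁻⁴ + 1.18×10⁻⁴ = 3.07×10⁻⁴ T.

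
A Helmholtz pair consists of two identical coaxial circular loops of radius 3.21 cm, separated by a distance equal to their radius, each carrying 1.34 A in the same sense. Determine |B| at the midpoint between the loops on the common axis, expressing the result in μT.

Each loop contributes B = μ₀IR²/[2(R²+z²)^(3/2)] on the axis, with z measured from that loop.
Loop 1 (z = 0.01605 m): B₁ = 1.88×10⁻⁵ T. Loop 2 (z = 0.01605 m): B₂ = 1.88×10⁻⁵ T.
The fields add: B = B₁ + B₂ = 3.75×10⁻⁵ T.

B ≈ 37.5 μT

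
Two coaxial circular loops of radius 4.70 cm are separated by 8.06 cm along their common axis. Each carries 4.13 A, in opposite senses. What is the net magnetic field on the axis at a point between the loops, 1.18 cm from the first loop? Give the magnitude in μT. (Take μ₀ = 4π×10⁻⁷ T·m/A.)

B ≈ 40.5 μT

Each loop contributes B = μ₀IR²/[2(R²+z²)^(3/2)] on the axis, with z measured from that loop.
Loop 1 (z = 0.0118 m): B₁ = 5.04×10⁻⁵ T. Loop 2 (z = 0.0688 m): B₂ = 9.91×10⁻⁶ T.
The fields oppose: B = |B₁ − B₂| = 4.05×10⁻⁵ T.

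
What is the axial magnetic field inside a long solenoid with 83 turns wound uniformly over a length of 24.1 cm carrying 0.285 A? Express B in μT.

Inside a long solenoid, B = μ₀nI with n = 344.4 turns/m.
B = 4π×10⁻⁷ × 344.4 × 0.285 = 1.23×10⁻⁴ T.

B ≈ 123 μT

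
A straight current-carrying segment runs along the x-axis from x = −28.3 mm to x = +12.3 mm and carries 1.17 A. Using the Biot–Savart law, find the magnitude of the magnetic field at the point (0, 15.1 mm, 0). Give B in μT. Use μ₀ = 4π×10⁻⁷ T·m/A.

B ≈ 11.7 μT

For a finite straight segment, B = (μ₀I/4πd)(sinθ₁ + sinθ₂), where θ₁, θ₂ are the angles from the perpendicular to each end.
The perpendicular distance is d = 0.0151 m; the end-offsets along the wire are a = 0.0283 m and b = 0.0123 m.
sinθ₁ = 0.0283/√(0.0283²+0.0151²) = 0.8823; sinθ₂ = 0.0123/√(0.0123²+0.0151²) = 0.6316.
B = (4π×10⁻⁷ × 1.17) / (4π × 0.0151) × (0.8823 + 0.6316) = 1.17×10⁻⁵ T.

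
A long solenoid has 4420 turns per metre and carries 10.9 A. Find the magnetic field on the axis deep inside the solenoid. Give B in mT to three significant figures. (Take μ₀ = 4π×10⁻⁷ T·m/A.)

B ≈ 60.5 mT

Inside a long solenoid, B = μ₀nI with n = 4420 turns/m.
B = 4π×10⁻⁷ × 4420 × 10.9 = 6.05×10⁻² T.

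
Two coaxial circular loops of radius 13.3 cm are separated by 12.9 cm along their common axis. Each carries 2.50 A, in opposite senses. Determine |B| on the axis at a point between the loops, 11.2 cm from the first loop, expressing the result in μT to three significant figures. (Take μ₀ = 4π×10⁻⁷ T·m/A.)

B ≈ 6.24 μT

Each loop contributes B = μ₀IR²/[2(R²+z²)^(3/2)] on the axis, with z measured from that loop.
Loop 1 (z = 0.112 m): B₁ = 5.29×10⁻⁶ T. Loop 2 (z = 0.017 m): B₂ = 1.15×10⁻⁵ T.
The fields oppose: B = |B₁ − B₂| = 6.24×10⁻⁶ T.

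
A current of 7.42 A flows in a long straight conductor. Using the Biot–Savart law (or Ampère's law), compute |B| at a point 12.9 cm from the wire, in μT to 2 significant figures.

For an infinitely long straight wire, B = μ₀I/(2πd).
B = (4π×10⁻⁷ × 7.42) / (2π × 0.129) = 1.15×10⁻⁵ T.

B ≈ 12 μT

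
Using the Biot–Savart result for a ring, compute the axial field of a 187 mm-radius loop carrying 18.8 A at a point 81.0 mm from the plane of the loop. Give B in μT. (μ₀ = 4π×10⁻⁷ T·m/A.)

B ≈ 48.8 μT

On the axis of a circular loop, B = μ₀IR² / [2(R²+z²)^(3/2)].
R² + z² = (0.187)² + (0.081)² = 0.04153 m², and (R²+z²)^(3/2) = 8.46×10⁻³ m³.
B = (4π×10⁻⁷ × 18.8 × 0.03497) / (2 × 8.46×10⁻³) = 4.88×10⁻⁵ T.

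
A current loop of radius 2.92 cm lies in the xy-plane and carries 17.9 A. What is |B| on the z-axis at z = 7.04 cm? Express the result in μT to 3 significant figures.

On the axis of a circular loop, B = μ₀IR² / [2(R²+z²)^(3/2)].
R² + z² = (0.0292)² + (0.0704)² = 0.005809 m², and (R²+z²)^(3/2) = 4.43×10⁻⁴ m³.
B = (4π×10⁻⁷ × 17.9 × 0.0008526) / (2 × 4.43×10⁻⁴) = 2.17×10⁻⁵ T.

B ≈ 21.7 μT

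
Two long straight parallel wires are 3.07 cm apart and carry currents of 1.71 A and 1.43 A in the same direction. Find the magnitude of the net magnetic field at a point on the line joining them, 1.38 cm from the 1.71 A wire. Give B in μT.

Each long wire gives B = μ₀I/(2πd). Distances are d₁ = 0.0138 m and d₂ = 0.0169 m.
B₁ = 2.48×10⁻⁵ T, B₂ = 1.69×10⁻⁵ T.
Between parallel currents the two contributions point in opposite directions, so they subtract. B = |B₁ − B₂| = |2.48×10⁻⁵ − 1.69×10⁻⁵| = 7.86×10⁻⁶ T.

B ≈ 7.86 μT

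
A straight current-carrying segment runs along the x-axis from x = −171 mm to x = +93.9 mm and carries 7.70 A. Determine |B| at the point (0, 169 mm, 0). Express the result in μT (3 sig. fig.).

For a finite straight segment, B = (μ₀I/4πd)(sinθ₁ + sinθ₂), where θ₁, θ₂ are the angles from the perpendicular to each end.
The perpendicular distance is d = 0.169 m; the end-offsets along the wire are a = 0.171 m and b = 0.0939 m.
sinθ₁ = 0.171/√(0.171²+0.169²) = 0.7113; sinθ₂ = 0.0939/√(0.0939²+0.169²) = 0.4857.
B = (4π×10⁻⁷ × 7.70) / (4π × 0.169) × (0.7113 + 0.4857) = 5.45×10⁻⁶ T.

B ≈ 5.45 μT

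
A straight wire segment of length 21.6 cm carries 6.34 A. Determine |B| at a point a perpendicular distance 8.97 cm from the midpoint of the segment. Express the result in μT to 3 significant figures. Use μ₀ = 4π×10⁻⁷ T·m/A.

For a finite straight segment, B = (μ₀I/4πd)(sinθ₁ + sinθ₂), where θ₁, θ₂ are the angles from the perpendicular to each end.
The perpendicular from the point meets the wire at its midpoint, so each end is L/2 = 0.108 m away along the wire.
sinθ₁ = 0.108/√(0.108²+0.0897²) = 0.7693; sinθ₂ = 0.108/√(0.108²+0.0897²) = 0.7693.
B = (4π×10⁻⁷ × 6.34) / (4π × 0.0897) × (0.7693 + 0.7693) = 1.09×10⁻⁵ T.

B ≈ 10.9 μT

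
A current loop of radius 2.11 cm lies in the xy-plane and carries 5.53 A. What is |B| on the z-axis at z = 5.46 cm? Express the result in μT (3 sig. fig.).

On the axis of a circular loop, B = μ₀IR² / [2(R²+z²)^(3/2)].
R² + z² = (0.0211)² + (0.0546)² = 0.003426 m², and (R²+z²)^(3/2) = 2.01×10⁻⁴ m³.
B = (4π×10⁻⁷ × 5.53 × 0.0004452) / (2 × 2.01×10⁻⁴) = 7.71×10⁻⁶ T.

B ≈ 7.71 μT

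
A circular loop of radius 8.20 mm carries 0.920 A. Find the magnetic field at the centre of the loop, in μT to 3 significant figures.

B ≈ 70.5 μT

At the centre of a circular loop the Biot–Savart law gives B = μ₀I/(2R).
B = (4π×10⁻⁷ × 0.920) / (2 × 0.0082) = 7.05×10⁻⁵ T.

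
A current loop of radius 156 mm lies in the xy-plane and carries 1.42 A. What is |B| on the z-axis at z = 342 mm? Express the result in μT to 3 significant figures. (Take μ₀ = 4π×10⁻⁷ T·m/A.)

On the axis of a circular loop, B = μ₀IR² / [2(R²+z²)^(3/2)].
R² + z² = (0.156)² + (0.342)² = 0.1413 m², and (R²+z²)^(3/2) = 5.31×10⁻² m³.
B = (4π×10⁻⁷ × 1.42 × 0.02434) / (2 × 5.31×10⁻²) = 4.09×10⁻⁷ T.

B ≈ 0.409 μT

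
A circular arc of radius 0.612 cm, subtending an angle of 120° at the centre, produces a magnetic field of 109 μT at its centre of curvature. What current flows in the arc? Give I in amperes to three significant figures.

For a circular arc, B = μ₀Iφ/(4πR) with φ in radians; here φ = 2.094 rad.
So I = 4πRB/(μ₀φ) = 4π × 0.00612 × 1.09×10⁻⁴ / (4π×10⁻⁷ × 2.094) = 3.19 A.

I ≈ 3.19 A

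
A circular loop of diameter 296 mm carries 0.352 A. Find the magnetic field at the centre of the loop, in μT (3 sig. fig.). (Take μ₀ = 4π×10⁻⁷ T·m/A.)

At the centre of a circular loop the Biot–Savart law gives B = μ₀I/(2R) (so R = 0.148 m).
B = (4π×10⁻⁷ × 0.352) / (2 × 0.148) = 1.49×10⁻⁶ T.

B ≈ 1.49 μT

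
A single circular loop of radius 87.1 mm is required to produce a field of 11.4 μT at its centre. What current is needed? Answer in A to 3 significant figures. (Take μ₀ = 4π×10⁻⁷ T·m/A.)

At the centre of a circular loop B = μ₀I/(2R), so I = 2RB/μ₀.
With R = 0.0871 m, I = 2 × 0.0871 × 1.14×10⁻⁵ / (4π×10⁻⁷) = 1.58 A.

I ≈ 1.58 A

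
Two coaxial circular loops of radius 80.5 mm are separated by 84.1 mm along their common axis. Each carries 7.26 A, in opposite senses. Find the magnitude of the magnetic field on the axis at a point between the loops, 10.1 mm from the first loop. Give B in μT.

Each loop contributes B = μ₀IR²/[2(R²+z²)^(3/2)] on the axis, with z measured from that loop.
Loop 1 (z = 0.0101 m): B₁ = 5.54×10⁻⁵ T. Loop 2 (z = 0.074 m): B₂ = 2.26×10⁻⁵ T.
The fields oppose: B = |B₁ − B₂| = 3.27×10⁻⁵ T.

B ≈ 32.7 μT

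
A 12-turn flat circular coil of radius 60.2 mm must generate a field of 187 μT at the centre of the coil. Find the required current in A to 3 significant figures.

I ≈ 1.49 A

For an N-turn coil, B = Nμ₀I/(2R) with R = 0.0602 m, so I = 2RB/(Nμ₀) = 2 × 0.0602 × 1.87×10⁻⁴ / (12 × 4π×10⁻⁷) = 1.49 A.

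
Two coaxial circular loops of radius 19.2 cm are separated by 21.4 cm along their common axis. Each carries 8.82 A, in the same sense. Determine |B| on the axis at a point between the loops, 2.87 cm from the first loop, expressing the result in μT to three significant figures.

Each loop contributes B = μ₀IR²/[2(R²+z²)^(3/2)] on the axis, with z measured from that loop.
Loop 1 (z = 0.0287 m): B₁ = 2.79×10⁻⁵ T. Loop 2 (z = 0.1853 m): B₂ = 1.08×10⁻⁵ T.
The fields add: B = B₁ + B₂ = 3.87×10⁻⁵ T.

B ≈ 38.7 μT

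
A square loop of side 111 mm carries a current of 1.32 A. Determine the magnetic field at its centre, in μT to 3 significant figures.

B ≈ 13.5 μT

Each side is a finite straight segment at perpendicular distance d = a/(2 tan(π/4)) = 0.0555 m from the centre, with end-angles ±π/4.
One side contributes B₁ = (μ₀I/4πd)·2 sin(π/4) = 3.36×10⁻⁶ T.
All 4 sides add in the same direction: B = 4 × 3.36×10⁻⁶ = 1.35×10⁻⁵ T.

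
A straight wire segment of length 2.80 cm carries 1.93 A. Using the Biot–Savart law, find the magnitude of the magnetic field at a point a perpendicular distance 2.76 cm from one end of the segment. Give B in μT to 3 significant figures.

B ≈ 4.98 μT

For a finite straight segment, B = (μ₀I/4πd)(sinθ₁ + sinθ₂), where θ₁, θ₂ are the angles from the perpendicular to each end.
The perpendicular foot is at one end, so the two end-offsets along the wire are 0 and L = 0.028 m.
sinθ₁ = 0/√(0²+0.0276²) = 0.0000; sinθ₂ = 0.028/√(0.028²+0.0276²) = 0.7122.
B = (4π×10⁻⁷ × 1.93) / (4π × 0.0276) × (0.0000 + 0.7122) = 4.98×10⁻⁶ T.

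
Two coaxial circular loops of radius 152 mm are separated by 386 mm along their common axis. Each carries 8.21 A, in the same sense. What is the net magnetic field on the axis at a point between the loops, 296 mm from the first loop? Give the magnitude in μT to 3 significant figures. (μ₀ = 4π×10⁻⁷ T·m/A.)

Each loop contributes B = μ₀IR²/[2(R²+z²)^(3/2)] on the axis, with z measured from that loop.
Loop 1 (z = 0.296 m): B₁ = 3.23×10⁻⁶ T. Loop 2 (z = 0.09 m): B₂ = 2.16×10⁻⁵ T.
The fields add: B = B₁ + B₂ = 2.49×10⁻⁵ T.

B ≈ 24.9 μT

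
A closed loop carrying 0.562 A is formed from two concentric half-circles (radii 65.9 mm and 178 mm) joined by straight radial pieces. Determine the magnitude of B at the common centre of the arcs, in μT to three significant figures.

B ≈ 1.69 μT

The radial connectors point toward the centre, so dl × r̂ = 0 and they contribute nothing.
Each semicircle gives μ₀I/(4R): inner arc 2.68×10⁻⁶ T, outer arc 9.92×10⁻⁷ T.
The two arcs carry current in opposite angular senses, so their fields oppose: B = |2.68×10⁻⁶ − 9.92×10⁻⁷| = 1.69×10⁻⁶ T.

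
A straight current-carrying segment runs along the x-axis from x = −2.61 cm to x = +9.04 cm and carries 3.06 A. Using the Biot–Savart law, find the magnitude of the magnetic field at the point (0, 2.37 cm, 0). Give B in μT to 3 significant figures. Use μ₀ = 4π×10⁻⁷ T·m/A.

For a finite straight segment, B = (μ₀I/4πd)(sinθ₁ + sinθ₂), where θ₁, θ₂ are the angles from the perpendicular to each end.
The perpendicular distance is d = 0.0237 m; the end-offsets along the wire are a = 0.0261 m and b = 0.0904 m.
sinθ₁ = 0.0261/√(0.0261²+0.0237²) = 0.7403; sinθ₂ = 0.0904/√(0.0904²+0.0237²) = 0.9673.
B = (4π×10⁻⁷ × 3.06) / (4π × 0.0237) × (0.7403 + 0.9673) = 2.20×10⁻⁵ T.

B ≈ 22.0 μT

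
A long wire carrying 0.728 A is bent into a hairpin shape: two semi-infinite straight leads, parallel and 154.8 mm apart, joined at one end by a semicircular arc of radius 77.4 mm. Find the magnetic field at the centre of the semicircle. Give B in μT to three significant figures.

The semicircular arc contributes B_arc = μ₀I·π/(4πR) = μ₀I/(4R) = 2.95×10⁻⁶ T.
Each semi-infinite lead is at perpendicular distance R = 0.0774 m from the centre, with the perpendicular foot at its near end, so it contributes μ₀I/(4πR); both point the same way, together 1.88×10⁻⁶ T.
Arc and leads all point the same direction: B = 2.95×10⁻⁶ + 1.88×10⁻⁶ = 4.84×10⁻⁶ T.

B ≈ 4.84 μT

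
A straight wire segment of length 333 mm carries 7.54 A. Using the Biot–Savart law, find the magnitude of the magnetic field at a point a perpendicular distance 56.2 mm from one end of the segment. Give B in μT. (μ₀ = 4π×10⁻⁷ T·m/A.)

For a finite straight segment, B = (μ₀I/4πd)(sinθ₁ + sinθ₂), where θ₁, θ₂ are the angles from the perpendicular to each end.
The perpendicular foot is at one end, so the two end-offsets along the wire are 0 and L = 0.333 m.
sinθ₁ = 0/√(0²+0.0562²) = 0.0000; sinθ₂ = 0.333/√(0.333²+0.0562²) = 0.9861.
B = (4π×10⁻⁷ × 7.54) / (4π × 0.0562) × (0.0000 + 0.9861) = 1.32×10⁻⁵ T.

B ≈ 13.2 μT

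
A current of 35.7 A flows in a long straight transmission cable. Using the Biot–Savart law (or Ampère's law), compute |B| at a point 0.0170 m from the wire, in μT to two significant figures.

For an infinitely long straight wire, B = μ₀I/(2πd).
B = (4π×10⁻⁷ × 35.7) / (2π × 0.017) = 4.20×10⁻⁴ T.

B ≈ 420 μT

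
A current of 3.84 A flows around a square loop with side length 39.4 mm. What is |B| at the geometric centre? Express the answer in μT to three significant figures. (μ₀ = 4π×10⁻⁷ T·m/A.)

Each side is a finite straight segment at perpendicular distance d = a/(2 tan(π/4)) = 0.0197 m from the centre, with end-angles ±π/4.
One side contributes B₁ = (μ₀I/4πd)·2 sin(π/4) = 2.76×10⁻⁵ T.
All 4 sides add in the same direction: B = 4 × 2.76×10⁻⁵ = 1.10×10⁻⁴ T.

B ≈ 110 μT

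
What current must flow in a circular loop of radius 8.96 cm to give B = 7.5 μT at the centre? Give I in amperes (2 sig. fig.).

At the centre of a circular loop B = μ₀I/(2R), so I = 2RB/μ₀.
With R = 0.0896 m, I = 2 × 0.0896 × 7.50×10⁻⁶ / (4π×10⁻⁷) = 1.07 A.

I ≈ 1.1 A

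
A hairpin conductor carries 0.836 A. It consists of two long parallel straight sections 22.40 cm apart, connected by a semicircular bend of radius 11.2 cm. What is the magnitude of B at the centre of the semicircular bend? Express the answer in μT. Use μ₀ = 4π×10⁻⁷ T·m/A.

B ≈ 3.84 μT

The semicircular arc contributes B_arc = μ₀I·π/(4πR) = μ₀I/(4R) = 2.34×10⁻⁶ T.
Each semi-infinite lead is at perpendicular distance R = 0.112 m from the centre, with the perpendicular foot at its near end, so it contributes μ₀I/(4πR); both point the same way, together 1.49×10⁻⁶ T.
Arc and leads all point the same direction: B = 2.34×10⁻⁶ + 1.49×10⁻⁶ = 3.84×10⁻⁶ T.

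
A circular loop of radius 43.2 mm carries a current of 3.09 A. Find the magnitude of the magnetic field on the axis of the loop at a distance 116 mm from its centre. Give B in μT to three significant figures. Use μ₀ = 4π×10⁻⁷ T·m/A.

B ≈ 1.91 μT

On the axis of a circular loop, B = μ₀IR² / [2(R²+z²)^(3/2)].
R² + z² = (0.0432)² + (0.116)² = 0.01532 m², and (R²+z²)^(3/2) = 1.90×10⁻³ m³.
B = (4π×10⁻⁷ × 3.09 × 0.001866) / (2 × 1.90×10⁻³) = 1.91×10⁻⁶ T.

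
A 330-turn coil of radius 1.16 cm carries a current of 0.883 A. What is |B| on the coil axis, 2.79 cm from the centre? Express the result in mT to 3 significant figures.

B ≈ 0.893 mT

For an N-turn flat coil, B = Nμ₀IR²/[2(R²+z²)^(3/2)] with R = 0.0116 m, z = 0.0279 m.
B = 330 × 2.71×10⁻⁶ T = 8.93×10⁻⁴ T.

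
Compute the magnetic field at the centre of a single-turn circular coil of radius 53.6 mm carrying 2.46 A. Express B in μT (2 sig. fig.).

B ≈ 29 μT

At the centre of a circular loop the Biot–Savart law gives B = μ₀I/(2R).
B = (4π×10⁻⁷ × 2.46) / (2 × 0.0536) = 2.88×10⁻⁵ T.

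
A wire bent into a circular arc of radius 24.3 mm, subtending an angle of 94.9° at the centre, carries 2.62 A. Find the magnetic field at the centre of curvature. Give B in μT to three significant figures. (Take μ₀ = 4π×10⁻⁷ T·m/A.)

The Biot–Savart field of a circular arc at its centre is B = μ₀Iφ/(4πR), with φ = 1.656 rad.
B = (4π×10⁻⁷ × 2.62 × 1.656) / (4π × 0.0243) = 1.79×10⁻⁵ T.

B ≈ 17.9 μT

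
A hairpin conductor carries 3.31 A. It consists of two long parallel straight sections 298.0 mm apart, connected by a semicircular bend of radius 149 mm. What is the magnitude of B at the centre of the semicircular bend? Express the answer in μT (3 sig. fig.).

The semicircular arc contributes B_arc = μ₀I·π/(4πR) = μ₀I/(4R) = 6.98×10⁻⁶ T.
Each semi-infinite lead is at perpendicular distance R = 0.149 m from the centre, with the perpendicular foot at its near end, so it contributes μ₀I/(4πR); both point the same way, together 4.44×10⁻⁶ T.
Arc and leads all point the same direction: B = 6.98×10⁻⁶ + 4.44×10⁻⁶ = 1.14×10⁻⁵ T.

B ≈ 11.4 μT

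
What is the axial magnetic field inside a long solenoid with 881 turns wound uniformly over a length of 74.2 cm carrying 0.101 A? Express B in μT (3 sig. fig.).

Inside a long solenoid, B = μ₀nI with n = 1187 turns/m.
B = 4π×10⁻⁷ × 1187 × 0.101 = 1.51×10⁻⁴ T.

B ≈ 151 μT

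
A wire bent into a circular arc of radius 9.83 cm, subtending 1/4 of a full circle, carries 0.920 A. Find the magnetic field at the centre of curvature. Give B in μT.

B ≈ 1.47 μT

The Biot–Savart field of a circular arc at its centre is B = μ₀Iφ/(4πR), with φ = 1.571 rad.
B = (4π×10⁻⁷ × 0.920 × 1.571) / (4π × 0.0983) = 1.47×10⁻⁶ T.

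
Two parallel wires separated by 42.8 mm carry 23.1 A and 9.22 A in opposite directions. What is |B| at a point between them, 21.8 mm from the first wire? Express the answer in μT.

B ≈ 300 μT

Each long wire gives B = μ₀I/(2πd). Distances are d₁ = 0.0218 m and d₂ = 0.021 m.
B₁ = 2.12×10⁻⁴ T, B₂ = 8.78×10⁻⁵ T.
Between antiparallel currents both contributions point the same way, so they add. B = B₁ + B₂ = 2.12×10⁻⁴ + 8.78×10⁻⁵ = 3.00×10⁻⁴ T.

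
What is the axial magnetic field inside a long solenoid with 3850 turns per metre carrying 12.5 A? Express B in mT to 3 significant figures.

Inside a long solenoid, B = μ₀nI with n = 3850 turns/m.
B = 4π×10⁻⁷ × 3850 × 12.5 = 6.05×10⁻² T.

B ≈ 60.5 mT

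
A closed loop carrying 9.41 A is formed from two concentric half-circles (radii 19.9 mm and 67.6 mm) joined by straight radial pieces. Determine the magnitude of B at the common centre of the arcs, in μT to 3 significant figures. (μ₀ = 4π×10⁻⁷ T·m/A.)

The radial connectors point toward the centre, so dl × r̂ = 0 and they contribute nothing.
Each semicircle gives μ₀I/(4R): inner arc 1.49×10⁻⁴ T, outer arc 4.37×10⁻⁵ T.
The two arcs carry current in opposite angular senses, so their fields oppose: B = |1.49×10⁻⁴ − 4.37×10⁻⁵| = 1.05×10⁻⁴ T.

B ≈ 105 μT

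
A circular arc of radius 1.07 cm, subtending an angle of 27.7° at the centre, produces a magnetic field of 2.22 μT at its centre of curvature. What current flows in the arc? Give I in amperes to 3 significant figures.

For a circular arc, B = μ₀Iφ/(4πR) with φ in radians; here φ = 0.4835 rad.
So I = 4πRB/(μ₀φ) = 4π × 0.0107 × 2.22×10⁻⁶ / (4π×10⁻⁷ × 0.4835) = 0.491 A.

I ≈ 0.491 A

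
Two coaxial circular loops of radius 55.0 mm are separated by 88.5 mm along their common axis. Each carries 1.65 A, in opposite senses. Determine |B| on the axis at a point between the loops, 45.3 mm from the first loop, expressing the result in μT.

B ≈ 0.499 μT

Each loop contributes B = μ₀IR²/[2(R²+z²)^(3/2)] on the axis, with z measured from that loop.
Loop 1 (z = 0.0453 m): B₁ = 8.67×10⁻⁶ T. Loop 2 (z = 0.0432 m): B₂ = 9.17×10⁻⁶ T.
The fields oppose: B = |B₁ − B₂| = 4.99×10⁻⁷ T.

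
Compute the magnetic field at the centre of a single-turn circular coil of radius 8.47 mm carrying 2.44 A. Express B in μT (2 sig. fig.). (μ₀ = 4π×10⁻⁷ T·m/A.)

At the centre of a circular loop the Biot–Savart law gives B = μ₀I/(2R).
B = (4π×10⁻⁷ × 2.44) / (2 × 0.00847) = 1.81×10⁻⁴ T.

B ≈ 180 μT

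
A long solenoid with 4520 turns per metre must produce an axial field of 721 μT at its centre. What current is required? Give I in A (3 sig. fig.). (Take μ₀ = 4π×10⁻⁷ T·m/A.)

I ≈ 0.127 A

Inside a long solenoid B = μ₀nI with n = 4520 m⁻¹, so I = B/(μ₀n).
I = 7.21×10⁻⁴ / (4π×10⁻⁷ × 4520) = 0.127 A.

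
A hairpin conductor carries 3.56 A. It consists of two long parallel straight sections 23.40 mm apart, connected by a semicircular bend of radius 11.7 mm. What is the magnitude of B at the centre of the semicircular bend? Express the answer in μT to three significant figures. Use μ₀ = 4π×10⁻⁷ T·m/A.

The semicircular arc contributes B_arc = μ₀I·π/(4πR) = μ₀I/(4R) = 9.56×10⁻⁵ T.
Each semi-infinite lead is at perpendicular distance R = 0.0117 m from the centre, with the perpendicular foot at its near end, so it contributes μ₀I/(4πR); both point the same way, together 6.09×10⁻⁵ T.
Arc and leads all point the same direction: B = 9.56×10⁻⁵ + 6.09×10⁻⁵ = 1.56×10⁻⁴ T.

B ≈ 156 μT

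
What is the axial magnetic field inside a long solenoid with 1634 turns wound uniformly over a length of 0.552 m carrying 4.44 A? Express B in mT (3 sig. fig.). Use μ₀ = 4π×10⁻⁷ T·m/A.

B ≈ 16.5 mT

Inside a long solenoid, B = μ₀nI with n = 2960 turns/m.
B = 4π×10⁻⁷ × 2960 × 4.44 = 1.65×10⁻² T.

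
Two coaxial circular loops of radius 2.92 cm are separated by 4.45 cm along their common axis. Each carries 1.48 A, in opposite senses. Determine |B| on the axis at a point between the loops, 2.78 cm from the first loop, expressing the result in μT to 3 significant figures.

B ≈ 8.73 μT

Each loop contributes B = μ₀IR²/[2(R²+z²)^(3/2)] on the axis, with z measured from that loop.
Loop 1 (z = 0.0278 m): B₁ = 1.21×10⁻⁵ T. Loop 2 (z = 0.0167 m): B₂ = 2.08×10⁻⁵ T.
The fields oppose: B = |B₁ − B₂| = 8.73×10⁻⁶ T.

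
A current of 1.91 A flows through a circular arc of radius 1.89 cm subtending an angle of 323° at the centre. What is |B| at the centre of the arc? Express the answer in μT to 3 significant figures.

The Biot–Savart field of a circular arc at its centre is B = μ₀Iφ/(4πR), with φ = 5.637 rad.
B = (4π×10⁻⁷ × 1.91 × 5.637) / (4π × 0.0189) = 5.70×10⁻⁵ T.

B ≈ 57.0 μT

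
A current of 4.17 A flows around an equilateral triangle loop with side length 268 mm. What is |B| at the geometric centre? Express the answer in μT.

B ≈ 28.0 μT

Each side is a finite straight segment at perpendicular distance d = a/(2 tan(π/3)) = 0.07736 m from the centre, with end-angles ±π/3.
One side contributes B₁ = (μ₀I/4πd)·2 sin(π/3) = 9.34×10⁻⁶ T.
All 3 sides add in the same direction: B = 3 × 9.34×10⁻⁶ = 2.80×10⁻⁵ T.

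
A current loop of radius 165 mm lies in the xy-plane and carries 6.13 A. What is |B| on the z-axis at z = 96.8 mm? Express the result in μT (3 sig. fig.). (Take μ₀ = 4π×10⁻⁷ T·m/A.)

B ≈ 15.0 μT

On the axis of a circular loop, B = μ₀IR² / [2(R²+z²)^(3/2)].
R² + z² = (0.165)² + (0.0968)² = 0.0366 m², and (R²+z²)^(3/2) = 7.00×10⁻³ m³.
B = (4π×10⁻⁷ × 6.13 × 0.02723) / (2 × 7.00×10⁻³) = 1.50×10⁻⁵ T.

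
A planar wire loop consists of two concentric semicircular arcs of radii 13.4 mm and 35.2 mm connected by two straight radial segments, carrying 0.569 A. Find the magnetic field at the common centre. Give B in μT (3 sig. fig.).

The radial connectors point toward the centre, so dl × r̂ = 0 and they contribute nothing.
Each semicircle gives μ₀I/(4R): inner arc 1.33×10⁻⁵ T, outer arc 5.08×10⁻⁶ T.
The two arcs carry current in opposite angular senses, so their fields oppose: B = |1.33×10⁻⁵ − 5.08×10⁻⁶| = 8.26×10⁻⁶ T.

B ≈ 8.26 μT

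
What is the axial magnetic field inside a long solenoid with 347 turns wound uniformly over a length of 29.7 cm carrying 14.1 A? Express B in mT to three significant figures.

B ≈ 20.7 mT

Inside a long solenoid, B = μ₀nI with n = 1168 turns/m.
B = 4π×10⁻⁷ × 1168 × 14.1 = 2.07×10⁻² T.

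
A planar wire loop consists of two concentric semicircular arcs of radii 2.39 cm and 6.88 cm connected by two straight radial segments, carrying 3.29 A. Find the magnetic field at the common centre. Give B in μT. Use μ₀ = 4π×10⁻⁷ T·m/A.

B ≈ 28.2 μT

The radial connectors point toward the centre, so dl × r̂ = 0 and they contribute nothing.
Each semicircle gives μ₀I/(4R): inner arc 4.32×10⁻⁵ T, outer arc 1.50×10⁻⁵ T.
The two arcs carry current in opposite angular senses, so their fields oppose: B = |4.32×10⁻⁵ − 1.50×10⁻⁵| = 2.82×10⁻⁵ T.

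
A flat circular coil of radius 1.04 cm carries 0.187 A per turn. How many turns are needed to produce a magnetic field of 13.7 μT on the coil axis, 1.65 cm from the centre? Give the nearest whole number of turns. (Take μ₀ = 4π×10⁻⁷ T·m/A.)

N = 8

For an N-turn coil, B = Nμ₀IR²/[2(R²+z²)^(3/2)]. A single turn gives B₁ = 1.71×10⁻⁶ T with R = 0.0104 m, z = 0.0165 m.
N = B/B₁ = 1.37×10⁻⁵ / 1.71×10⁻⁶ = 8.00.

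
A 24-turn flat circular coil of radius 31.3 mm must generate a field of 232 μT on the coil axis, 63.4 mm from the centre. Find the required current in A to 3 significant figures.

I ≈ 5.55 A

For an N-turn coil, B = Nμ₀IR²/[2(R²+z²)^(3/2)] with R = 0.0313 m, z = 0.0634 m, so I = 2B(R²+z²)^(3/2)/(Nμ₀R²) = 2 × 2.32×10⁻⁴ × 3.53×10⁻⁴ / (24 × 4π×10⁻⁷ × 0.0009797) = 5.55 A.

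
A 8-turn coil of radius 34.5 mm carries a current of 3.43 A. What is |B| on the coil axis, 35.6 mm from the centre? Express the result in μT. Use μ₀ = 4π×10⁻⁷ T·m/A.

For an N-turn flat coil, B = Nμ₀IR²/[2(R²+z²)^(3/2)] with R = 0.0345 m, z = 0.0356 m.
B = 8 × 2.11×10⁻⁵ T = 1.68×10⁻⁴ T.

B ≈ 168 μT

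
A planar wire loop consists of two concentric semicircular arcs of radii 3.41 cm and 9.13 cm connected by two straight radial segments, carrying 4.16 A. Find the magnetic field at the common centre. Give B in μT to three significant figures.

The radial connectors point toward the centre, so dl × r̂ = 0 and they contribute nothing.
Each semicircle gives μ₀I/(4R): inner arc 3.83×10⁻⁵ T, outer arc 1.43×10⁻⁵ T.
The two arcs carry current in opposite angular senses, so their fields oppose: B = |3.83×10⁻⁵ − 1.43×10⁻⁵| = 2.40×10⁻⁵ T.

B ≈ 24.0 μT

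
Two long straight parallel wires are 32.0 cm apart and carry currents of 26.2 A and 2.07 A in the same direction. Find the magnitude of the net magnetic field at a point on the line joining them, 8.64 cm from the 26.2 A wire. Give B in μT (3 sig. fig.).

Each long wire gives B = μ₀I/(2πd). Distances are d₁ = 0.0864 m and d₂ = 0.2336 m.
B₁ = 6.06×10⁻⁵ T, B₂ = 1.77×10⁻⁶ T.
Between parallel currents the two contributions point in opposite directions, so they subtract. B = |B₁ − B₂| = |6.06×10⁻⁵ − 1.77×10⁻⁶| = 5.89×10⁻⁵ T.

B ≈ 58.9 μT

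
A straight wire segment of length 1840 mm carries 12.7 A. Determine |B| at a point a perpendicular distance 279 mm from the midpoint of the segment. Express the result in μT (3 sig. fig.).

For a finite straight segment, B = (μ₀I/4πd)(sinθ₁ + sinθ₂), where θ₁, θ₂ are the angles from the perpendicular to each end.
The perpendicular from the point meets the wire at its midpoint, so each end is L/2 = 0.92 m away along the wire.
sinθ₁ = 0.92/√(0.92²+0.279²) = 0.9570; sinθ₂ = 0.92/√(0.92²+0.279²) = 0.9570.
B = (4π×10⁻⁷ × 12.7) / (4π × 0.279) × (0.9570 + 0.9570) = 8.71×10⁻⁶ T.

B ≈ 8.71 μT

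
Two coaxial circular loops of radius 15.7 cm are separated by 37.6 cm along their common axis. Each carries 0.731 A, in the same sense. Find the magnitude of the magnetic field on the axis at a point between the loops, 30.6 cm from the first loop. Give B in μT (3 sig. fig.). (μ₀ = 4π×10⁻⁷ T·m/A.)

Each loop contributes B = μ₀IR²/[2(R²+z²)^(3/2)] on the axis, with z measured from that loop.
Loop 1 (z = 0.306 m): B₁ = 2.78×10⁻⁷ T. Loop 2 (z = 0.07 m): B₂ = 2.23×10⁻⁶ T.
The fields add: B = B₁ + B₂ = 2.51×10⁻⁶ T.

B ≈ 2.51 μT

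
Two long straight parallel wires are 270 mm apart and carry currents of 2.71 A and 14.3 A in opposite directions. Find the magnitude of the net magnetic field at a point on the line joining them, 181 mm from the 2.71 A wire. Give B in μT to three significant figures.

B ≈ 35.1 μT

Each long wire gives B = μ₀I/(2πd). Distances are d₁ = 0.181 m and d₂ = 0.089 m.
B₁ = 2.99×10⁻⁶ T, B₂ = 3.21×10⁻⁵ T.
Between antiparallel currents both contributions point the same way, so they add. B = B₁ + B₂ = 2.99×10⁻⁶ + 3.21×10⁻⁵ = 3.51×10⁻⁵ T.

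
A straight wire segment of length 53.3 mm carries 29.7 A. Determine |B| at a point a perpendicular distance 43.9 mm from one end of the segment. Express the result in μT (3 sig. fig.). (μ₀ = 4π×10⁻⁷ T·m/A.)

B ≈ 52.2 μT

For a finite straight segment, B = (μ₀I/4πd)(sinθ₁ + sinθ₂), where θ₁, θ₂ are the angles from the perpendicular to each end.
The perpendicular foot is at one end, so the two end-offsets along the wire are 0 and L = 0.0533 m.
sinθ₁ = 0/√(0²+0.0439²) = 0.0000; sinθ₂ = 0.0533/√(0.0533²+0.0439²) = 0.7719.
B = (4π×10⁻⁷ × 29.7) / (4π × 0.0439) × (0.0000 + 0.7719) = 5.22×10⁻⁵ T.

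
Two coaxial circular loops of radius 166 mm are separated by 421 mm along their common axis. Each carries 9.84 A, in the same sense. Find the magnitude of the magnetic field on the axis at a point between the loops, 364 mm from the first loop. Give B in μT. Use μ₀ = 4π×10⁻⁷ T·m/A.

B ≈ 34.2 μT

Each loop contributes B = μ₀IR²/[2(R²+z²)^(3/2)] on the axis, with z measured from that loop.
Loop 1 (z = 0.364 m): B₁ = 2.66×10⁻⁶ T. Loop 2 (z = 0.057 m): B₂ = 3.15×10⁻⁵ T.
The fields add: B = B₁ + B₂ = 3.42×10⁻⁵ T.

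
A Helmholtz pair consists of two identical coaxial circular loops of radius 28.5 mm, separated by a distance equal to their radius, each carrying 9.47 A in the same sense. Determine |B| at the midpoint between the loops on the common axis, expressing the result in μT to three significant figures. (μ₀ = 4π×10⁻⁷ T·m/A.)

Each loop contributes B = μ₀IR²/[2(R²+z²)^(3/2)] on the axis, with z measured from that loop.
Loop 1 (z = 0.01425 m): B₁ = 1.49×10⁻⁴ T. Loop 2 (z = 0.01425 m): B₂ = 1.49×10⁻⁴ T.
The fields add: B = B₁ + B₂ = 2.99×10⁻⁴ T.

B ≈ 299 μT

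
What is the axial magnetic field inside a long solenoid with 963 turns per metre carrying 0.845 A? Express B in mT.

Inside a long solenoid, B = μ₀nI with n = 963 turns/m.
B = 4π×10⁻⁷ × 963 × 0.845 = 1.02×10⁻³ T.

B ≈ 1.02 mT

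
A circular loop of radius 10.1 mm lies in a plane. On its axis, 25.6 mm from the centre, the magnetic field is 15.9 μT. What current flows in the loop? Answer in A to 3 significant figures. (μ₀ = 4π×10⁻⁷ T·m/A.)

On the axis of a loop, B = μ₀IR²/[2(R²+z²)^(3/2)], so I = 2B(R²+z²)^(3/2)/(μ₀R²).
R² + z² = 0.000102 + 0.0006554 = 0.0007574 m²; raised to 3/2 gives 2.08×10⁻⁵ m³.
I = 2 × 1.59×10⁻⁵ × 2.08×10⁻⁵ / (1.26×10⁻⁶ × 0.000102) = 5.17 A.

I ≈ 5.17 A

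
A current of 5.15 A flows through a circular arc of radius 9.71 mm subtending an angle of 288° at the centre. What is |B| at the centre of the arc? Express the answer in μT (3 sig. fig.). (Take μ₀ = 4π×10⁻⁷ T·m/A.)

The Biot–Savart field of a circular arc at its centre is B = μ₀Iφ/(4πR), with φ = 5.027 rad.
B = (4π×10⁻⁷ × 5.15 × 5.027) / (4π × 0.00971) = 2.67×10⁻⁴ T.

B ≈ 267 μT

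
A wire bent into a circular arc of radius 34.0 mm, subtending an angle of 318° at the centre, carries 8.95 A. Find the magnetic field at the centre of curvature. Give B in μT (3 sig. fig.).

B ≈ 146 μT

The Biot–Savart field of a circular arc at its centre is B = μ₀Iφ/(4πR), with φ = 5.55 rad.
B = (4π×10⁻⁷ × 8.95 × 5.55) / (4π × 0.034) = 1.46×10⁻⁴ T.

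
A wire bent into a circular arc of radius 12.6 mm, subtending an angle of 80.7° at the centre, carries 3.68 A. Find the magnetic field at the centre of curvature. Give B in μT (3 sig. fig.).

B ≈ 41.1 μT

The Biot–Savart field of a circular arc at its centre is B = μ₀Iφ/(4πR), with φ = 1.408 rad.
B = (4π×10⁻⁷ × 3.68 × 1.408) / (4π × 0.0126) = 4.11×10⁻⁵ T.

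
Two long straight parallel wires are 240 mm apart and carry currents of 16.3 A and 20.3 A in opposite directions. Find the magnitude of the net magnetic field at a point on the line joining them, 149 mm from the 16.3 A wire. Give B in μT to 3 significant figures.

B ≈ 66.5 μT

Each long wire gives B = μ₀I/(2πd). Distances are d₁ = 0.149 m and d₂ = 0.091 m.
B₁ = 2.19×10⁻⁵ T, B₂ = 4.46×10⁻⁵ T.
Between antiparallel currents both contributions point the same way, so they add. B = B₁ + B₂ = 2.19×10⁻⁵ + 4.46×10⁻⁵ = 6.65×10⁻⁵ T.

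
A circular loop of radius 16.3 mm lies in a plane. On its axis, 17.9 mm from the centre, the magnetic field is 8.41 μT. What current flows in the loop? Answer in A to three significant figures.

On the axis of a loop, B = μ₀IR²/[2(R²+z²)^(3/2)], so I = 2B(R²+z²)^(3/2)/(μ₀R²).
R² + z² = 0.0002657 + 0.0003204 = 0.0005861 m²; raised to 3/2 gives 1.42×10⁻⁵ m³.
I = 2 × 8.41×10⁻⁶ × 1.42×10⁻⁵ / (1.26×10⁻⁶ × 0.0002657) = 0.715 A.

I ≈ 0.715 A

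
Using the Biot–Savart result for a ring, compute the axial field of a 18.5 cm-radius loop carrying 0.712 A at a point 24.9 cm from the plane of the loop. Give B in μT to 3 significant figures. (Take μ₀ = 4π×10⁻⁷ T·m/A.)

On the axis of a circular loop, B = μ₀IR² / [2(R²+z²)^(3/2)].
R² + z² = (0.185)² + (0.249)² = 0.09623 m², and (R²+z²)^(3/2) = 2.98×10⁻² m³.
B = (4π×10⁻⁷ × 0.712 × 0.03422) / (2 × 2.98×10⁻²) = 5.13×10⁻⁷ T.

B ≈ 0.513 μT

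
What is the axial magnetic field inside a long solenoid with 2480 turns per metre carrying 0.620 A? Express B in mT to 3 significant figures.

Inside a long solenoid, B = μ₀nI with n = 2480 turns/m.
B = 4π×10⁻⁷ × 2480 × 0.620 = 1.93×10⁻³ T.

B ≈ 1.93 mT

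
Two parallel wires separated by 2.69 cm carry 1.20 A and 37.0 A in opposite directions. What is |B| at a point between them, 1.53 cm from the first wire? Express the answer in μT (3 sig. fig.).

B ≈ 654 μT

Each long wire gives B = μ₀I/(2πd). Distances are d₁ = 0.0153 m and d₂ = 0.0116 m.
B₁ = 1.57×10⁻⁵ T, B₂ = 6.38×10⁻⁴ T.
Between antiparallel currents both contributions point the same way, so they add. B = B₁ + B₂ = 1.57×10⁻⁵ + 6.38×10⁻⁴ = 6.54×10⁻⁴ T.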